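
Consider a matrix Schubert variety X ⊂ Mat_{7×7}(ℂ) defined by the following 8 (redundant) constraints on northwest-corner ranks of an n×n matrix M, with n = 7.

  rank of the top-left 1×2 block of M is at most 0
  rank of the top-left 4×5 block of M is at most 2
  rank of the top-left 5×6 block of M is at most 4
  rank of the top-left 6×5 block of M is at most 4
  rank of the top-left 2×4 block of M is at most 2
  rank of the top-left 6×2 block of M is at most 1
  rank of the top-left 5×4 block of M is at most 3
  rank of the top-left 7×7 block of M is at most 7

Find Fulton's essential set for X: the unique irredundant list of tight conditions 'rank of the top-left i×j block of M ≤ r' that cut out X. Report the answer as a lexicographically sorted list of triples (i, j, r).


Recovering R(i,j) via the rank-extension bound from the 8 conditions:

  i=1: 0, 0, 1, 1, 1, 1, 1
  i=2: 1, 1, 2, 2, 2, 2, 2
  i=3: 1, 1, 2, 2, 2, 3, 3
  i=4: 1, 1, 2, 2, 2, 3, 4
  i=5: 1, 1, 2, 3, 3, 4, 5
  i=6: 1, 1, 2, 3, 4, 5, 6
  i=7: 1, 2, 3, 4, 5, 6, 7

reading off 1-entries of Δ²R: w = (3, 1, 6, 7, 4, 5, 2).

|D(w)|=10, |Ess(w)|=3:

[(1, 2, 0), (4, 5, 2), (6, 2, 1)]


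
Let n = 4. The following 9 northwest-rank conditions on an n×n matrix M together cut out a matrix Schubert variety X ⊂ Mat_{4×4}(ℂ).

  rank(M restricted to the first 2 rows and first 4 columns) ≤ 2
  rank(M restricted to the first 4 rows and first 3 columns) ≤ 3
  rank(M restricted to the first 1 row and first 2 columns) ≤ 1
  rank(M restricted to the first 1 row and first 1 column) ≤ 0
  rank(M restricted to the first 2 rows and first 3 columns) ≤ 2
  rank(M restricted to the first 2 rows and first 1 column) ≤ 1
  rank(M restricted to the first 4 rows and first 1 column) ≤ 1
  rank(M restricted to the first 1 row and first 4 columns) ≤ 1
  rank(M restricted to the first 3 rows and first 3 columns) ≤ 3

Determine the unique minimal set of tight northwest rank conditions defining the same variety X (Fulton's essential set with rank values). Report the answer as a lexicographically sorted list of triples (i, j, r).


Computing R[i][j] = min implied NW-rank bound (n=4, 9 conditions):

  R[1]: 0 | 1 | 1 | 1
  R[2]: 1 | 2 | 2 | 2
  R[3]: 1 | 2 | 3 | 3
  R[4]: 1 | 2 | 3 | 4

hence w(1..4) = (2, 1, 3, 4).

|D(w)|=1, |Ess(w)|=1:

[(1, 1, 0)]


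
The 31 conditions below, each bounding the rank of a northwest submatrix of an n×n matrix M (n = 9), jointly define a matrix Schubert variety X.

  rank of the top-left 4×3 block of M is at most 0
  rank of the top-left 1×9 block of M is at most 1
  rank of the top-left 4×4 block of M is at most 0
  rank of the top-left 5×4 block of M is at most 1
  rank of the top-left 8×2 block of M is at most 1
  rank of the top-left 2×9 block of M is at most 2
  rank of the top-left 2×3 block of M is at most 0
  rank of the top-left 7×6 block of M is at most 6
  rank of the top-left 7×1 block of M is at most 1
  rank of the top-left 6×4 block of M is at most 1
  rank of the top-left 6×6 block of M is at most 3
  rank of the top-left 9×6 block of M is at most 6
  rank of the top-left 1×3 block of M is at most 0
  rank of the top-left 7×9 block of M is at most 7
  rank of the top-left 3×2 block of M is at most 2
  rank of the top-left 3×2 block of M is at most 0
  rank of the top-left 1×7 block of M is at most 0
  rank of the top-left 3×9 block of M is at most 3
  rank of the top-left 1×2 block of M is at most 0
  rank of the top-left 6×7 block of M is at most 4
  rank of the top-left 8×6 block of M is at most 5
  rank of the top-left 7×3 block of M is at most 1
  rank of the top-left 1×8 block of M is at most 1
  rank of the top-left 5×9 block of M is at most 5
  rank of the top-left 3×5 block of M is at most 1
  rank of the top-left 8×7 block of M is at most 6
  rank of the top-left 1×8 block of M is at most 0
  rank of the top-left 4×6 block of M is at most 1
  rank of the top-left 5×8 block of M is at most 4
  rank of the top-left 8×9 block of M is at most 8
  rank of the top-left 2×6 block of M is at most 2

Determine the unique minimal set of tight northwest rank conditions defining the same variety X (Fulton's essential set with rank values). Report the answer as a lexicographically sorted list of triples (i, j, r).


Propagating the 31 rank bounds to every northwest block:

  0 | 0 | 0 | 0 | 0 | 0 | 0 | 0 | 1
  0 | 0 | 0 | 0 | 1 | 1 | 1 | 1 | 2
  0 | 0 | 0 | 0 | 1 | 1 | 2 | 2 | 3
  0 | 0 | 0 | 0 | 1 | 1 | 2 | 3 | 4
  1 | 1 | 1 | 1 | 2 | 2 | 3 | 4 | 5
  1 | 1 | 1 | 1 | 2 | 3 | 4 | 5 | 6
  1 | 1 | 1 | 2 | 3 | 4 | 5 | 6 | 7
  1 | 1 | 2 | 3 | 4 | 5 | 6 | 7 | 8
  1 | 2 | 3 | 4 | 5 | 6 | 7 | 8 | 9

reading off 1-entries of Δ²R: w = (9, 5, 7, 8, 1, 6, 4, 3, 2).

6 SE-corners of the 28-cell Rothe diagram give Ess(w):

[(1, 8, 0), (4, 4, 0), (4, 6, 1), (6, 4, 1), (7, 3, 1), (8, 2, 1)]


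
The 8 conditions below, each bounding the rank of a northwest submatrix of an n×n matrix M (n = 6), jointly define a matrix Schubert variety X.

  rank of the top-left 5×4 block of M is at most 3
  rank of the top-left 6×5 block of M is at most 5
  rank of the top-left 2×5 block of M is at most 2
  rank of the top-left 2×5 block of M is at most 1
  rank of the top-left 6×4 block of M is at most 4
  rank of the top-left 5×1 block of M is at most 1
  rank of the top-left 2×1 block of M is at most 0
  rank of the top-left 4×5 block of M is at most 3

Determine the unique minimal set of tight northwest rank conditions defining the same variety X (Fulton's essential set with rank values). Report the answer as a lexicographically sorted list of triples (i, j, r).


Propagating the 8 rank bounds to every northwest block:

  i=1: 0, 1, 1, 1, 1, 1
  i=2: 0, 1, 1, 1, 1, 2
  i=3: 1, 2, 2, 2, 2, 3
  i=4: 1, 2, 3, 3, 3, 4
  i=5: 1, 2, 3, 3, 4, 5
  i=6: 1, 2, 3, 4, 5, 6

the unique w with this rank table is (2, 6, 1, 3, 5, 4).

Rothe diagram D(w) (6 cells), 3 SE-corners (essential conditions):

[(2, 1, 0), (2, 5, 1), (5, 4, 3)]


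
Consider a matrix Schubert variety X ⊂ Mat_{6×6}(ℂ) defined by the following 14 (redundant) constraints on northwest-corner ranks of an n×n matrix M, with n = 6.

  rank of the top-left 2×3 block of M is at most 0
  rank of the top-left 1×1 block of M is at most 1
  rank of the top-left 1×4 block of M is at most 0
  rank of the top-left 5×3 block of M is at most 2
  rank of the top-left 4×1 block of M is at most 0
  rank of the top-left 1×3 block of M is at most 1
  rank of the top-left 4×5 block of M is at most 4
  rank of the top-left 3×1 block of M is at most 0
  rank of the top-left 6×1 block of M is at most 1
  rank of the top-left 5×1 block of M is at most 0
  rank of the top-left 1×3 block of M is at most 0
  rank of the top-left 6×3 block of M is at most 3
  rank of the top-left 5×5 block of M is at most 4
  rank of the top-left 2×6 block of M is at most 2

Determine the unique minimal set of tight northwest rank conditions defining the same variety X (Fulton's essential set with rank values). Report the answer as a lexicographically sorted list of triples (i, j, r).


Reconstructing r_w from the 14 given conditions:

  0 0 0 0 1 1
  0 0 0 1 2 2
  0 1 1 2 3 3
  0 1 2 3 4 4
  0 1 2 3 4 5
  1 2 3 4 5 6

so w = (5, 4, 2, 3, 6, 1).

3 SE-corners of the 10-cell Rothe diagram give Ess(w):

[(1, 4, 0), (2, 3, 0), (5, 1, 0)]


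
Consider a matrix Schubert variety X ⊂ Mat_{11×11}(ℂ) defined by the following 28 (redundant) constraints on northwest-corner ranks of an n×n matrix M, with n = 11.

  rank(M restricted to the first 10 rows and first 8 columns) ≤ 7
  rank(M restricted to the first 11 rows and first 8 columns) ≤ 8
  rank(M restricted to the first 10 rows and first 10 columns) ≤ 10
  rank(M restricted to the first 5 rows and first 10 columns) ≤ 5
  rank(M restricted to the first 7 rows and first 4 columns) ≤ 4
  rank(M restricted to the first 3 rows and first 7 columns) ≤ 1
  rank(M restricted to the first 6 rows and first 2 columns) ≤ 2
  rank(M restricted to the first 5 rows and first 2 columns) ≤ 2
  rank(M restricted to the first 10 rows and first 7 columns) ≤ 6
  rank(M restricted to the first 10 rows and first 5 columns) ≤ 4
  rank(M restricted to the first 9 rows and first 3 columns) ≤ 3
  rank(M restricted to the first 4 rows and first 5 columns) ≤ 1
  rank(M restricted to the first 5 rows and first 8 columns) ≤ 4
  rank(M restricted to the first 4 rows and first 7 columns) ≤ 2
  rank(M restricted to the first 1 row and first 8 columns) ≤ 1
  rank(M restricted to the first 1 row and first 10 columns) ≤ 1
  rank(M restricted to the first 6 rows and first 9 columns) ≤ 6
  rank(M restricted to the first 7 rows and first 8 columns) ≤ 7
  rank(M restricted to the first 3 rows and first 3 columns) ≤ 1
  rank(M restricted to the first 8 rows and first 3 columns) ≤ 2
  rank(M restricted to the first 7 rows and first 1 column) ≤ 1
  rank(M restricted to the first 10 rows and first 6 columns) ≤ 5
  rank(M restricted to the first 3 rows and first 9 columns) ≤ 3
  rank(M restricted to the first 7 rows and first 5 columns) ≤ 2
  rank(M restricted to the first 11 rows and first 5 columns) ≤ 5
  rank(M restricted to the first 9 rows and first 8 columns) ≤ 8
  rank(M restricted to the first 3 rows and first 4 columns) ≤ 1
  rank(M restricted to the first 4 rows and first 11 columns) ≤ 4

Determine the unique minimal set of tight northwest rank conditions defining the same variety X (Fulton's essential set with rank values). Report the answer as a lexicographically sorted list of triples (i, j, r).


Reconstructing r_w from the 28 given conditions:

  row 1: 1 1 1 1 1 1 1 1 1 1 1
  row 2: 1 1 1 1 1 1 1 2 2 2 2
  row 3: 1 1 1 1 1 1 1 2 3 3 3
  row 4: 1 1 1 1 1 2 2 3 4 4 4
  row 5: 1 2 2 2 2 3 3 4 5 5 5
  row 6: 1 2 2 2 2 3 4 5 6 6 6
  row 7: 1 2 2 2 2 3 4 5 6 7 7
  row 8: 1 2 2 3 3 4 5 6 7 8 8
  row 9: 1 2 3 4 4 5 6 7 8 9 9
  row 10: 1 2 3 4 4 5 6 7 8 9 10
  row 11: 1 2 3 4 5 6 7 8 9 10 11

giving w = (1, 8, 9, 6, 2, 7, 10, 4, 3, 11, 5) via Δ²R.

Fulton essential set (5 of the 24 Rothe cells):

[(3, 7, 1), (4, 5, 1), (7, 5, 2), (8, 3, 2), (10, 5, 4)]


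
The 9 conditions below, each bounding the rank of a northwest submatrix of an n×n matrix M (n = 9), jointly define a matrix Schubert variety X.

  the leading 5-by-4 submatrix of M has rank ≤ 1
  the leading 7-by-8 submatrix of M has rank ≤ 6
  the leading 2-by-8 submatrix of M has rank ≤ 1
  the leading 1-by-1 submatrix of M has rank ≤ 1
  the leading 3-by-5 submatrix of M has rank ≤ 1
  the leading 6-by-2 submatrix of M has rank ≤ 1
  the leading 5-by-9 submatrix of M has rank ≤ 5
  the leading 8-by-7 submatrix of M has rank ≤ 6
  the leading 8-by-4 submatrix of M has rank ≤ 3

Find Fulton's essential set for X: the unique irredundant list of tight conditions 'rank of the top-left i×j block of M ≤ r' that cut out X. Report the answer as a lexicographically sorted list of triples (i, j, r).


Propagating the 9 rank bounds to every northwest block:

  row 1: 1, 1, 1, 1, 1, 1, 1, 1, 1
  row 2: 1, 1, 1, 1, 1, 1, 1, 1, 2
  row 3: 1, 1, 1, 1, 1, 2, 2, 2, 3
  row 4: 1, 1, 1, 1, 2, 3, 3, 3, 4
  row 5: 1, 1, 1, 1, 2, 3, 4, 4, 5
  row 6: 1, 1, 2, 2, 3, 4, 5, 5, 6
  row 7: 1, 2, 3, 3, 4, 5, 6, 6, 7
  row 8: 1, 2, 3, 3, 4, 5, 6, 7, 8
  row 9: 1, 2, 3, 4, 5, 6, 7, 8, 9

giving w = (1, 9, 6, 5, 7, 3, 2, 8, 4) via Δ²R.

5 SE-corners of the 19-cell Rothe diagram give Ess(w):

[(2, 8, 1), (3, 5, 1), (5, 4, 1), (6, 2, 1), (8, 4, 3)]


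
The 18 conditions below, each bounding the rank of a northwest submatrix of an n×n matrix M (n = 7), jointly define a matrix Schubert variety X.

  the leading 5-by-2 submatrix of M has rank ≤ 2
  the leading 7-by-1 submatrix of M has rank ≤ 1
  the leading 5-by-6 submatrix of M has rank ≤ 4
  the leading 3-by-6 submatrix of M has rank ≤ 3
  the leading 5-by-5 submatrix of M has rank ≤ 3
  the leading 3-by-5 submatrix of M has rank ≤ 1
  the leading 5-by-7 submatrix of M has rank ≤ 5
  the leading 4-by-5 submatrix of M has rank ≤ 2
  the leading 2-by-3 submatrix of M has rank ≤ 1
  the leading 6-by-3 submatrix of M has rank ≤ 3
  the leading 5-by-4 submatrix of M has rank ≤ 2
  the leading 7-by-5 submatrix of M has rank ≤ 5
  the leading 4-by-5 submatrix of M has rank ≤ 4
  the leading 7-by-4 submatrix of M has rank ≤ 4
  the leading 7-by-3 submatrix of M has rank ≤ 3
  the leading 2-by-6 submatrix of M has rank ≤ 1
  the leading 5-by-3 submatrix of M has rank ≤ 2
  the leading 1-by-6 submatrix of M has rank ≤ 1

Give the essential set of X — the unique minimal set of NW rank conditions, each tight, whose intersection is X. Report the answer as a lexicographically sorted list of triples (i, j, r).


Reconstructing r_w from the 18 given conditions:

  row 1: 1 | 1 | 1 | 1 | 1 | 1 | 1
  row 2: 1 | 1 | 1 | 1 | 1 | 1 | 2
  row 3: 1 | 1 | 1 | 1 | 1 | 2 | 3
  row 4: 1 | 2 | 2 | 2 | 2 | 3 | 4
  row 5: 1 | 2 | 2 | 2 | 3 | 4 | 5
  row 6: 1 | 2 | 3 | 3 | 4 | 5 | 6
  row 7: 1 | 2 | 3 | 4 | 5 | 6 | 7

reading off 1-entries of Δ²R: w = (1, 7, 6, 2, 5, 3, 4).

3 SE-corners of the 11-cell Rothe diagram give Ess(w):

[(2, 6, 1), (3, 5, 1), (5, 4, 2)]


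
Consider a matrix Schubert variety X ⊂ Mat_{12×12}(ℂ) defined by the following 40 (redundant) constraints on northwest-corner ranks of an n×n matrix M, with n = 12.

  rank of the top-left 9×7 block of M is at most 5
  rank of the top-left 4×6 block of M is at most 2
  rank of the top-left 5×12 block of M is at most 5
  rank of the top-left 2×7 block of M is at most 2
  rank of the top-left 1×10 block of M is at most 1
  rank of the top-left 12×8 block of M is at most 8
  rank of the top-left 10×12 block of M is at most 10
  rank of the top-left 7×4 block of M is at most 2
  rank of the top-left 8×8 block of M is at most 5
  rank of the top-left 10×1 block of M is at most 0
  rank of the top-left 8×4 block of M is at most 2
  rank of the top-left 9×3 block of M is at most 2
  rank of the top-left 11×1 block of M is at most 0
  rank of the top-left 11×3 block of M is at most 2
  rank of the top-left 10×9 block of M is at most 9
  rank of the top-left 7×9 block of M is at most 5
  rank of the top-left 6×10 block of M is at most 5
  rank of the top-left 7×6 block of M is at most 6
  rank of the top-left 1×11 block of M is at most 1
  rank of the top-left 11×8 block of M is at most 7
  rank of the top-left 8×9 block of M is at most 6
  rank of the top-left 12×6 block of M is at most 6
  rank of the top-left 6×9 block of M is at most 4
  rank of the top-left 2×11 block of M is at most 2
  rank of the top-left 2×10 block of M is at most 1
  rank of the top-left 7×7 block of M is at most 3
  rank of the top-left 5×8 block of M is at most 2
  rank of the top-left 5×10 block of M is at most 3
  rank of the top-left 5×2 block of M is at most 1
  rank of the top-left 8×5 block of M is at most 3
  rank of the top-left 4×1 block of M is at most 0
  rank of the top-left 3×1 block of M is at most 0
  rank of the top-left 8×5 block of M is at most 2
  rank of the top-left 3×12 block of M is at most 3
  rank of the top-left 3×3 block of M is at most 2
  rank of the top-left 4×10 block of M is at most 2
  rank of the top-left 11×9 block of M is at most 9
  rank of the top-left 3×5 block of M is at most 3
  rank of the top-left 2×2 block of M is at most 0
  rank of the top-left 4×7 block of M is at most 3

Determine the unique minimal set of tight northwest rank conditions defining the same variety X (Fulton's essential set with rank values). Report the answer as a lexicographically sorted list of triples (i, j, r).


Computing R[i][j] = min implied NW-rank bound (n=12, 40 conditions):

  row 1: 0  0  1  1  1  1  1  1  1  1  1  1
  row 2: 0  0  1  1  1  1  1  1  1  1  2  2
  row 3: 0  1  2  2  2  2  2  2  2  2  3  3
  row 4: 0  1  2  2  2  2  2  2  2  2  3  4
  row 5: 0  1  2  2  2  2  2  2  3  3  4  5
  row 6: 0  1  2  2  2  3  3  3  4  4  5  6
  row 7: 0  1  2  2  2  3  3  4  5  5  6  7
  row 8: 0  1  2  2  2  3  4  5  6  6  7  8
  row 9: 0  1  2  3  3  4  5  6  7  7  8  9
  row 10: 0  1  2  3  4  5  6  7  8  8  9  10
  row 11: 0  1  2  3  4  5  6  7  8  9  10  11
  row 12: 1  2  3  4  5  6  7  8  9  10  11  12

so w = (3, 11, 2, 12, 9, 6, 8, 7, 4, 5, 10, 1).

|D(w)|=39, |Ess(w)|=7:

[(2, 2, 0), (2, 10, 1), (4, 10, 2), (5, 8, 2), (7, 7, 3), (8, 5, 2), (11, 1, 0)]


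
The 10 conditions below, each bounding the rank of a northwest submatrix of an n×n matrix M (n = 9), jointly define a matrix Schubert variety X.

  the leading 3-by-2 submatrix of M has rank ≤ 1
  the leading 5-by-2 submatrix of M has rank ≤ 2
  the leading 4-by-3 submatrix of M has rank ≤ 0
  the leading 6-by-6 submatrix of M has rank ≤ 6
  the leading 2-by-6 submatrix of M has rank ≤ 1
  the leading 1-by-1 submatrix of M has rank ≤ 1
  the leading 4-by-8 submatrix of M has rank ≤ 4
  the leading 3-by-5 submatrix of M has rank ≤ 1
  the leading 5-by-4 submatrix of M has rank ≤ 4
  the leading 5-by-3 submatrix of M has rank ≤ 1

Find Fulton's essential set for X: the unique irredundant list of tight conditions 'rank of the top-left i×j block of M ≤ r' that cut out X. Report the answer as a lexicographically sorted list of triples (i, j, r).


The tightest implied rank at each (i,j), from the 10 conditions:

  R[1]: 0  0  0  1  1  1  1  1  1
  R[2]: 0  0  0  1  1  1  2  2  2
  R[3]: 0  0  0  1  1  2  3  3  3
  R[4]: 0  0  0  1  2  3  4  4  4
  R[5]: 1  1  1  2  3  4  5  5  5
  R[6]: 1  2  2  3  4  5  6  6  6
  R[7]: 1  2  3  4  5  6  7  7  7
  R[8]: 1  2  3  4  5  6  7  8  8
  R[9]: 1  2  3  4  5  6  7  8  9

second differences of R give the permutation w = (4, 7, 6, 5, 1, 2, 3, 8, 9).

D(w) has 15 cells with 3 SE-corners; essential set:

[(2, 6, 1), (3, 5, 1), (4, 3, 0)]


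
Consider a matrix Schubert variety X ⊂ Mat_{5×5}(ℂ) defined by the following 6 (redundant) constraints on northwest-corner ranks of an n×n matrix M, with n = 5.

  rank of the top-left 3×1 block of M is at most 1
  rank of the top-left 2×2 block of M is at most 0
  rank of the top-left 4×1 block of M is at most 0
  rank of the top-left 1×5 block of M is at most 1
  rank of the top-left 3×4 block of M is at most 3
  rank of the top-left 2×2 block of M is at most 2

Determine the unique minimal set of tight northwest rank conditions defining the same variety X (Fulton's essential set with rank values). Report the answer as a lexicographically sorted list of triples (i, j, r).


Propagating the 6 rank bounds to every northwest block:

  i=1: 0 0 1 1 1
  i=2: 0 0 1 2 2
  i=3: 0 1 2 3 3
  i=4: 0 1 2 3 4
  i=5: 1 2 3 4 5

giving w = (3, 4, 2, 5, 1) via Δ²R.

|D(w)|=6, |Ess(w)|=2:

[(2, 2, 0), (4, 1, 0)]


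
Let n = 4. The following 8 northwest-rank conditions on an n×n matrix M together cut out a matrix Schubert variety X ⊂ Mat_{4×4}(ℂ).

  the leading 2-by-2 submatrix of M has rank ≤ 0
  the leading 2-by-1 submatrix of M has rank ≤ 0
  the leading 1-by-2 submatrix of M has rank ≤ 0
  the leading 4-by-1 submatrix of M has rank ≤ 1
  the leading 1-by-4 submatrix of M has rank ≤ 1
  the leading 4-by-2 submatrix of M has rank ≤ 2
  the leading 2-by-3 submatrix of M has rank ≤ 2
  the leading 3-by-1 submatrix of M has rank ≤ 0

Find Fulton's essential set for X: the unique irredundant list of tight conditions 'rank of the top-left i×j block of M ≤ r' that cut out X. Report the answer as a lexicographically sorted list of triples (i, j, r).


Computing R[i][j] = min implied NW-rank bound (n=4, 8 conditions):

  R[1]: 0 | 0 | 1 | 1
  R[2]: 0 | 0 | 1 | 2
  R[3]: 0 | 1 | 2 | 3
  R[4]: 1 | 2 | 3 | 4

reading off 1-entries of Δ²R: w = (3, 4, 2, 1).

ℓ(w)=5; the 2 essential cells (i,j,r):

[(2, 2, 0), (3, 1, 0)]


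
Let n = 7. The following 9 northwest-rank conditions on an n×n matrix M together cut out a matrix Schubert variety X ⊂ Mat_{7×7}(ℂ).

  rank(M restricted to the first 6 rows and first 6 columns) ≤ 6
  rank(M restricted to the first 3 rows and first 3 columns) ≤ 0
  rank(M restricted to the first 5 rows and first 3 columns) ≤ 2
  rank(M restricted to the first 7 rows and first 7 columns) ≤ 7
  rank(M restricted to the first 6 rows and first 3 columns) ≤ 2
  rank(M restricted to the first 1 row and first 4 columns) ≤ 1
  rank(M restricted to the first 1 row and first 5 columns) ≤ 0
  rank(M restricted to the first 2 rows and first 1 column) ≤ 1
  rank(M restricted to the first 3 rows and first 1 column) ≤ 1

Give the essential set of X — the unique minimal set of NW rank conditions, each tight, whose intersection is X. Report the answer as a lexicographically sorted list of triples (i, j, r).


Recovering R(i,j) via the rank-extension bound from the 9 conditions:

  R[1]: 0 0 0 0 0 1 1
  R[2]: 0 0 0 1 1 2 2
  R[3]: 0 0 0 1 2 3 3
  R[4]: 1 1 1 2 3 4 4
  R[5]: 1 2 2 3 4 5 5
  R[6]: 1 2 2 3 4 5 6
  R[7]: 1 2 3 4 5 6 7

second differences of R give the permutation w = (6, 4, 5, 1, 2, 7, 3).

|D(w)|=12, |Ess(w)|=3:

[(1, 5, 0), (3, 3, 0), (6, 3, 2)]


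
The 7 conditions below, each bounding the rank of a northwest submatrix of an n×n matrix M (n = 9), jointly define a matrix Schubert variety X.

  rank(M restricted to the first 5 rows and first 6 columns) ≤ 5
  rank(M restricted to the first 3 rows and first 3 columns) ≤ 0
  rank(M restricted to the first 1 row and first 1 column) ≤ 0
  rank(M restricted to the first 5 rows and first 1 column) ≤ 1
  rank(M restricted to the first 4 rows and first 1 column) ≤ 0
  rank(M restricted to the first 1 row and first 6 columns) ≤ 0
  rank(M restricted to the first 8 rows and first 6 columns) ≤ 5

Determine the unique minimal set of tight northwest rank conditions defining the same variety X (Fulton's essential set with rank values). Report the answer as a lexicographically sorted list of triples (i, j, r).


Recovering R(i,j) via the rank-extension bound from the 7 conditions:

  R[1]: 0 | 0 | 0 | 0 | 0 | 0 | 1 | 1 | 1
  R[2]: 0 | 0 | 0 | 1 | 1 | 1 | 2 | 2 | 2
  R[3]: 0 | 0 | 0 | 1 | 2 | 2 | 3 | 3 | 3
  R[4]: 0 | 1 | 1 | 2 | 3 | 3 | 4 | 4 | 4
  R[5]: 1 | 2 | 2 | 3 | 4 | 4 | 5 | 5 | 5
  R[6]: 1 | 2 | 3 | 4 | 5 | 5 | 6 | 6 | 6
  R[7]: 1 | 2 | 3 | 4 | 5 | 5 | 6 | 7 | 7
  R[8]: 1 | 2 | 3 | 4 | 5 | 5 | 6 | 7 | 8
  R[9]: 1 | 2 | 3 | 4 | 5 | 6 | 7 | 8 | 9

giving w = (7, 4, 5, 2, 1, 3, 8, 9, 6) via Δ²R.

ℓ(w)=15; the 4 essential cells (i,j,r):

[(1, 6, 0), (3, 3, 0), (4, 1, 0), (8, 6, 5)]


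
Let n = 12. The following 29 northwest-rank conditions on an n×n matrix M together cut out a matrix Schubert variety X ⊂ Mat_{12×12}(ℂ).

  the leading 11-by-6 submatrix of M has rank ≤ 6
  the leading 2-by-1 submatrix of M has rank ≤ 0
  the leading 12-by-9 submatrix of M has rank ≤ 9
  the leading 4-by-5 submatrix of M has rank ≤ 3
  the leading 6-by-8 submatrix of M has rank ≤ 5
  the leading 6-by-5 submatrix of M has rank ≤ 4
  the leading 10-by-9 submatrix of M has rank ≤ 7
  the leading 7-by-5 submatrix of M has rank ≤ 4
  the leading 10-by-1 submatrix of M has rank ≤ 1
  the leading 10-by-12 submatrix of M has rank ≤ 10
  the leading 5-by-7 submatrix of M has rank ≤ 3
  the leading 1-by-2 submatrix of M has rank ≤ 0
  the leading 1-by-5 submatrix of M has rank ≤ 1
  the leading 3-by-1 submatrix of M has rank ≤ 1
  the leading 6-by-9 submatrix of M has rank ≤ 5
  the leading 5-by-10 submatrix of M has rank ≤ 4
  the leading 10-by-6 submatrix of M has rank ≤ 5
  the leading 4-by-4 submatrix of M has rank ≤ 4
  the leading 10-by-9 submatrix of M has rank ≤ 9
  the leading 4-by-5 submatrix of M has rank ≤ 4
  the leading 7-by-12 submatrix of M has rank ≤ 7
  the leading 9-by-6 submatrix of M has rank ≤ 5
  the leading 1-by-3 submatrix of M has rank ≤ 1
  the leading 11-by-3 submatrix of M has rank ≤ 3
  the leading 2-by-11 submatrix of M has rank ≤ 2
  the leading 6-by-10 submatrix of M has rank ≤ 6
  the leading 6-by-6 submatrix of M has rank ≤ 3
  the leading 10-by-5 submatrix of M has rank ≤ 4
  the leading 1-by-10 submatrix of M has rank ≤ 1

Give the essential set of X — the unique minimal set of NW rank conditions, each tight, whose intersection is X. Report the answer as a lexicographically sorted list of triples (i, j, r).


Recovering R(i,j) via the rank-extension bound from the 29 conditions:

  R[1]: 0 0 1 1 1 1 1 1 1 1 1 1
  R[2]: 0 1 2 2 2 2 2 2 2 2 2 2
  R[3]: 1 2 3 3 3 3 3 3 3 3 3 3
  R[4]: 1 2 3 3 3 3 3 4 4 4 4 4
  R[5]: 1 2 3 3 3 3 3 4 4 4 5 5
  R[6]: 1 2 3 3 3 3 4 5 5 5 6 6
  R[7]: 1 2 3 4 4 4 5 6 6 6 7 7
  R[8]: 1 2 3 4 4 5 6 7 7 7 8 8
  R[9]: 1 2 3 4 4 5 6 7 7 8 9 9
  R[10]: 1 2 3 4 4 5 6 7 7 8 9 10
  R[11]: 1 2 3 4 5 6 7 8 8 9 10 11
  R[12]: 1 2 3 4 5 6 7 8 9 10 11 12

the unique w with this rank table is (3, 2, 1, 8, 11, 7, 4, 6, 10, 12, 5, 9).

7 SE-corners of the 21-cell Rothe diagram give Ess(w):

[(1, 2, 0), (2, 1, 0), (5, 7, 3), (5, 10, 4), (6, 6, 3), (10, 5, 4), (10, 9, 7)]


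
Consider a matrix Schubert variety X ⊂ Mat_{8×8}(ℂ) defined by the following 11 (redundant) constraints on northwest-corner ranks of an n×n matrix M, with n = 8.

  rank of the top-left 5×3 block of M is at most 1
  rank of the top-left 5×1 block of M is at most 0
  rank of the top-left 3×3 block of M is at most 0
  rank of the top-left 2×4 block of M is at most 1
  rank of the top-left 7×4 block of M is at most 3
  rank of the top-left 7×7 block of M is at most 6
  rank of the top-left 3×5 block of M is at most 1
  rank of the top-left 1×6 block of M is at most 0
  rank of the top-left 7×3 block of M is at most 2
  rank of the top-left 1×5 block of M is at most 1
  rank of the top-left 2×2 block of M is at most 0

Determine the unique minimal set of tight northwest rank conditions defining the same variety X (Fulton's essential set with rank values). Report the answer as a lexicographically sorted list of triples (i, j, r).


Rank table r_w(8×8) implied by the 11 constraints:

  R[1]: 0  0  0  0  0  0  1  1
  R[2]: 0  0  0  1  1  1  2  2
  R[3]: 0  0  0  1  1  2  3  3
  R[4]: 0  1  1  2  2  3  4  4
  R[5]: 0  1  1  2  3  4  5  5
  R[6]: 1  2  2  3  4  5  6  6
  R[7]: 1  2  2  3  4  5  6  7
  R[8]: 1  2  3  4  5  6  7  8

so w = (7, 4, 6, 2, 5, 1, 8, 3).

D(w) has 17 cells with 6 SE-corners; essential set:

[(1, 6, 0), (3, 3, 0), (3, 5, 1), (5, 1, 0), (5, 3, 1), (7, 3, 2)]


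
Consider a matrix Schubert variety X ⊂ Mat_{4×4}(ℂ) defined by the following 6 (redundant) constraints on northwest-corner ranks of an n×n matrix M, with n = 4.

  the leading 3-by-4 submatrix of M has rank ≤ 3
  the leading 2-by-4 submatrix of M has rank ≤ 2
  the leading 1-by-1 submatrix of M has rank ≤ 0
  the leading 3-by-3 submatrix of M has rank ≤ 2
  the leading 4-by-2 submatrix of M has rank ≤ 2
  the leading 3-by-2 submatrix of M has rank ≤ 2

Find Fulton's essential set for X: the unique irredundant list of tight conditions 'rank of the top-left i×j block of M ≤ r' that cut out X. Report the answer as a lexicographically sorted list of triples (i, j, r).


Propagating the 6 rank bounds to every northwest block:

  R[1]: 0, 1, 1, 1
  R[2]: 1, 2, 2, 2
  R[3]: 1, 2, 2, 3
  R[4]: 1, 2, 3, 4

hence w(1..4) = (2, 1, 4, 3).

2 SE-corners of the 2-cell Rothe diagram give Ess(w):

[(1, 1, 0), (3, 3, 2)]


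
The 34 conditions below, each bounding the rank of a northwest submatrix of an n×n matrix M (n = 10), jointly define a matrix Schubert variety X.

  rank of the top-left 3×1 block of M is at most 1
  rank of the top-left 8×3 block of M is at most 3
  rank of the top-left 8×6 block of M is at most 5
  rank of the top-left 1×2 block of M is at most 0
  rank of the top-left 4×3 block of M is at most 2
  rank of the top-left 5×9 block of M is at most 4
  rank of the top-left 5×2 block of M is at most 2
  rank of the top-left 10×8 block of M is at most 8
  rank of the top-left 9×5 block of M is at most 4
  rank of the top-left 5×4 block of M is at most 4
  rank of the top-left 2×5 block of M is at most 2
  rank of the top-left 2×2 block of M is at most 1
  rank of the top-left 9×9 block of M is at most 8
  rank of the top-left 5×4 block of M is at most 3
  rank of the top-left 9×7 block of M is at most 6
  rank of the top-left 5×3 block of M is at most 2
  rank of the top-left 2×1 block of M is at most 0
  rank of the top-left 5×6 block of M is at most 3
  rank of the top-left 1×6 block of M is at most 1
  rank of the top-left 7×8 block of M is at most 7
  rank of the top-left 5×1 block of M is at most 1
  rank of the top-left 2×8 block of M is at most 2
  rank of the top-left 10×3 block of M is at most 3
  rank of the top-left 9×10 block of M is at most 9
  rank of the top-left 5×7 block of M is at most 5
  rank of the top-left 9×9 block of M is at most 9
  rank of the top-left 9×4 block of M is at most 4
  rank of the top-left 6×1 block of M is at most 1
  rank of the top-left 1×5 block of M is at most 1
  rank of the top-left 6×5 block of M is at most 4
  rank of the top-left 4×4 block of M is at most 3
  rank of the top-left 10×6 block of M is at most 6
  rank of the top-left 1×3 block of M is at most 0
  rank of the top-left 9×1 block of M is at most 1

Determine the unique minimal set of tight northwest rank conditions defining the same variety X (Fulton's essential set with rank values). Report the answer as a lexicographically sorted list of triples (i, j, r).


Rank table r_w(10×10) implied by the 34 constraints:

  R[1]: 0, 0, 0, 1, 1, 1, 1, 1, 1, 1
  R[2]: 0, 1, 1, 2, 2, 2, 2, 2, 2, 2
  R[3]: 1, 2, 2, 3, 3, 3, 3, 3, 3, 3
  R[4]: 1, 2, 2, 3, 3, 3, 4, 4, 4, 4
  R[5]: 1, 2, 2, 3, 3, 3, 4, 4, 4, 5
  R[6]: 1, 2, 3, 4, 4, 4, 5, 5, 5, 6
  R[7]: 1, 2, 3, 4, 4, 5, 6, 6, 6, 7
  R[8]: 1, 2, 3, 4, 4, 5, 6, 7, 7, 8
  R[9]: 1, 2, 3, 4, 4, 5, 6, 7, 8, 9
  R[10]: 1, 2, 3, 4, 5, 6, 7, 8, 9, 10

giving w = (4, 2, 1, 7, 10, 3, 6, 8, 9, 5) via Δ²R.

6 SE-corners of the 15-cell Rothe diagram give Ess(w):

[(1, 3, 0), (2, 1, 0), (5, 3, 2), (5, 6, 3), (5, 9, 4), (9, 5, 4)]


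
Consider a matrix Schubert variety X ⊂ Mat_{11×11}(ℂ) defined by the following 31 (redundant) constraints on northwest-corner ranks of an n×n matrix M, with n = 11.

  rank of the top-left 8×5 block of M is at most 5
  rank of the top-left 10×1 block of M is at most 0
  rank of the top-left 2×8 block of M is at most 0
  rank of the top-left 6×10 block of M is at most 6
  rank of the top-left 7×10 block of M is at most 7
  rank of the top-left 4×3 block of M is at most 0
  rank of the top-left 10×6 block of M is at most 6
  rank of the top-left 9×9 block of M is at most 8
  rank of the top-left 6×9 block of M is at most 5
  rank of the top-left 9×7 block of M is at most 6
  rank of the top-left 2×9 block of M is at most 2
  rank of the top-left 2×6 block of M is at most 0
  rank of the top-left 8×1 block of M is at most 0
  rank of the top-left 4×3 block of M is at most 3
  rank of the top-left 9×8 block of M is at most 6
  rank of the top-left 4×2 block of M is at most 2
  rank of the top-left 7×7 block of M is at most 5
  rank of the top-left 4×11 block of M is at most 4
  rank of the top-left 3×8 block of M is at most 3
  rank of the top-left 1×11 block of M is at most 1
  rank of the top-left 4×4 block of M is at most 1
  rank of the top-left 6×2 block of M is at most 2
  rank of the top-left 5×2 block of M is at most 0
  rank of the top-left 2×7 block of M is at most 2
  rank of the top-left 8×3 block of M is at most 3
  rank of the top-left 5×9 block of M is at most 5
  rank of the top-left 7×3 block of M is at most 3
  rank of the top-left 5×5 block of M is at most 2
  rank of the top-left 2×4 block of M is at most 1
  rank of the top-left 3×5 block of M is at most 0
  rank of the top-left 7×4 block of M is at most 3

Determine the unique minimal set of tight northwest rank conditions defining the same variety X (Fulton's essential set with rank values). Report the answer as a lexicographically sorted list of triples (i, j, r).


Rank table r_w(11×11) implied by the 31 constraints:

  row 1: 0  0  0  0  0  0  0  0  1  1  1
  row 2: 0  0  0  0  0  0  0  0  1  2  2
  row 3: 0  0  0  0  0  1  1  1  2  3  3
  row 4: 0  0  0  1  1  2  2  2  3  4  4
  row 5: 0  0  1  2  2  3  3  3  4  5  5
  row 6: 0  1  2  3  3  4  4  4  5  6  6
  row 7: 0  1  2  3  4  5  5  5  6  7  7
  row 8: 0  1  2  3  4  5  6  6  7  8  8
  row 9: 0  1  2  3  4  5  6  6  7  8  9
  row 10: 0  1  2  3  4  5  6  7  8  9  10
  row 11: 1  2  3  4  5  6  7  8  9  10  11

second differences of R give the permutation w = (9, 10, 6, 4, 3, 2, 5, 7, 11, 8, 1).

|D(w)|=32, |Ess(w)|=6:

[(2, 8, 0), (3, 5, 0), (4, 3, 0), (5, 2, 0), (9, 8, 6), (10, 1, 0)]


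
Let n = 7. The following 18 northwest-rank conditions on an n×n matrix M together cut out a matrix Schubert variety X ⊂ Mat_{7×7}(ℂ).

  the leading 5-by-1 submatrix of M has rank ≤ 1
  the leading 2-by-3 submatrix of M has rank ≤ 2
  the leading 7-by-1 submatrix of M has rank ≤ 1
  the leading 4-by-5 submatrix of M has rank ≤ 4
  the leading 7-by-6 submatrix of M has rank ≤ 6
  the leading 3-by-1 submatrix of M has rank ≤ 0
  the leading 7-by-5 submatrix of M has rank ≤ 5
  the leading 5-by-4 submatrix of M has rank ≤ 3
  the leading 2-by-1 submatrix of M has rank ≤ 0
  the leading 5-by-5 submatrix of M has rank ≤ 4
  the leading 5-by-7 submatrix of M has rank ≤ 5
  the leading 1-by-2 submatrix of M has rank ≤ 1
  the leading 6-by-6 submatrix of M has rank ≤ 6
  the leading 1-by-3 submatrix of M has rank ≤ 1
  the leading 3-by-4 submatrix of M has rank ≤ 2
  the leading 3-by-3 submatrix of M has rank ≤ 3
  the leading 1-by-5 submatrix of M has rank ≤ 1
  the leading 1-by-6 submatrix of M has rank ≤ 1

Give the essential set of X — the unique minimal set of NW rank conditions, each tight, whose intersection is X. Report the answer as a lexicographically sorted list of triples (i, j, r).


Reconstructing r_w from the 18 given conditions:

  i=1: 0 1 1 1 1 1 1
  i=2: 0 1 2 2 2 2 2
  i=3: 0 1 2 2 3 3 3
  i=4: 1 2 3 3 4 4 4
  i=5: 1 2 3 3 4 5 5
  i=6: 1 2 3 4 5 6 6
  i=7: 1 2 3 4 5 6 7

second differences of R give the permutation w = (2, 3, 5, 1, 6, 4, 7).

3 SE-corners of the 5-cell Rothe diagram give Ess(w):

[(3, 1, 0), (3, 4, 2), (5, 4, 3)]


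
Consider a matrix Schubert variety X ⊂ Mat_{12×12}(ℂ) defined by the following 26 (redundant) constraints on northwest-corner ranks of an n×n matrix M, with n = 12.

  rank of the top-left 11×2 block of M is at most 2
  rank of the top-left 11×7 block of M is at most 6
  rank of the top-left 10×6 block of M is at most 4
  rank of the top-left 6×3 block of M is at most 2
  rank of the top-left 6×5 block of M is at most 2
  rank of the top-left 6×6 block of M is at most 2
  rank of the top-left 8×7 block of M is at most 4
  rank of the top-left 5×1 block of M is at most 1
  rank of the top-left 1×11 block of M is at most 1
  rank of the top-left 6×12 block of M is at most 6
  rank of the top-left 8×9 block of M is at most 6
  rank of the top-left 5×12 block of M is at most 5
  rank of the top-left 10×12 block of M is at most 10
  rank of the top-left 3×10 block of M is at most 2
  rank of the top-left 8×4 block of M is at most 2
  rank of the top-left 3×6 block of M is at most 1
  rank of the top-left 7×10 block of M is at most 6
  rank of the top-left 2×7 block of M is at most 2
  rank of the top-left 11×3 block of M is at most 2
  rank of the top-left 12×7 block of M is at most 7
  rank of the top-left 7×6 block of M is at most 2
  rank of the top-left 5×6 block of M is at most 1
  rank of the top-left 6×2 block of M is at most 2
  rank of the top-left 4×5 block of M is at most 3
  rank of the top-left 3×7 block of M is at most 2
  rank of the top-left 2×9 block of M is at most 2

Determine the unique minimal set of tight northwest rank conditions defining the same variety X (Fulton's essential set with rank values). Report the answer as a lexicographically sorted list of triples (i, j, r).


Propagating the 26 rank bounds to every northwest block:

  row 1: 1 1 1 1 1 1 1 1 1 1 1 1
  row 2: 1 1 1 1 1 1 2 2 2 2 2 2
  row 3: 1 1 1 1 1 1 2 2 2 2 3 3
  row 4: 1 1 1 1 1 1 2 3 3 3 4 4
  row 5: 1 1 1 1 1 1 2 3 4 4 5 5
  row 6: 1 2 2 2 2 2 3 4 5 5 6 6
  row 7: 1 2 2 2 2 2 3 4 5 6 7 7
  row 8: 1 2 2 2 3 3 4 5 6 7 8 8
  row 9: 1 2 2 3 4 4 5 6 7 8 9 9
  row 10: 1 2 2 3 4 4 5 6 7 8 9 10
  row 11: 1 2 2 3 4 5 6 7 8 9 10 11
  row 12: 1 2 3 4 5 6 7 8 9 10 11 12

giving w = (1, 7, 11, 8, 9, 2, 10, 5, 4, 12, 6, 3) via Δ²R.

ℓ(w)=33; the 6 essential cells (i,j,r):

[(3, 10, 2), (5, 6, 1), (7, 6, 2), (8, 4, 2), (10, 6, 4), (11, 3, 2)]


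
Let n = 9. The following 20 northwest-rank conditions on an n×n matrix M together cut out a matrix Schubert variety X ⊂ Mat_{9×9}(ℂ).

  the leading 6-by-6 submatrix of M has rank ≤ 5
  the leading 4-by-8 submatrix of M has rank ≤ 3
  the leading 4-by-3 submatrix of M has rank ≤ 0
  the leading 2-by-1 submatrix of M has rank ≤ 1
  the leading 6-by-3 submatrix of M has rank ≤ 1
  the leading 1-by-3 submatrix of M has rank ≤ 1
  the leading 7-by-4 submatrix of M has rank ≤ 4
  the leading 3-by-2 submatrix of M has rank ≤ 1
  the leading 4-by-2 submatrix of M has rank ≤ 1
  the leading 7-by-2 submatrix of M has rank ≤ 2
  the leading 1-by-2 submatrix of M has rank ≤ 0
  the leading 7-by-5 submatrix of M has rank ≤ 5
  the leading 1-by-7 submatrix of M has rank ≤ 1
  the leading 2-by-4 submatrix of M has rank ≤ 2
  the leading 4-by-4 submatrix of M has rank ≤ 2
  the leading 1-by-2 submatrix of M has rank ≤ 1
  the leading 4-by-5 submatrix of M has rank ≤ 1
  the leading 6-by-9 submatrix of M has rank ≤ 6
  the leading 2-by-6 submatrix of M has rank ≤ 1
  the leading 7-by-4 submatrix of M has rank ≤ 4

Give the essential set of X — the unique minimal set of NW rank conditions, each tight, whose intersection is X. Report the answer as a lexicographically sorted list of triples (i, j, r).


The tightest implied rank at each (i,j), from the 20 conditions:

  row 1: 0, 0, 0, 1, 1, 1, 1, 1, 1
  row 2: 0, 0, 0, 1, 1, 1, 2, 2, 2
  row 3: 0, 0, 0, 1, 1, 2, 3, 3, 3
  row 4: 0, 0, 0, 1, 1, 2, 3, 3, 4
  row 5: 1, 1, 1, 2, 2, 3, 4, 4, 5
  row 6: 1, 1, 1, 2, 3, 4, 5, 5, 6
  row 7: 1, 2, 2, 3, 4, 5, 6, 6, 7
  row 8: 1, 2, 3, 4, 5, 6, 7, 7, 8
  row 9: 1, 2, 3, 4, 5, 6, 7, 8, 9

so w = (4, 7, 6, 9, 1, 5, 2, 3, 8).

ℓ(w)=19; the 5 essential cells (i,j,r):

[(2, 6, 1), (4, 3, 0), (4, 5, 1), (4, 8, 3), (6, 3, 1)]


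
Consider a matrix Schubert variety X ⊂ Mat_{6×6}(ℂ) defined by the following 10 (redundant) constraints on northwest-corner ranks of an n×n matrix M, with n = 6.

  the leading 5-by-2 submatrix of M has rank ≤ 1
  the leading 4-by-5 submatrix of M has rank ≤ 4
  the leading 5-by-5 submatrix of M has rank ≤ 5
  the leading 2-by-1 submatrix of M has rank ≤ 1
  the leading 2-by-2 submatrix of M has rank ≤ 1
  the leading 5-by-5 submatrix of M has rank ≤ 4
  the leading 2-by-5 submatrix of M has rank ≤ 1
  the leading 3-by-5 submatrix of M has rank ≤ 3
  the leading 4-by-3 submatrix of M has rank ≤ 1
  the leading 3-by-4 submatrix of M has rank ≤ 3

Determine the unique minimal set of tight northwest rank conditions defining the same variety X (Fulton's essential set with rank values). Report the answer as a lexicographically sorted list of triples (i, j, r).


Rank table r_w(6×6) implied by the 10 constraints:

  R[1]: 1, 1, 1, 1, 1, 1
  R[2]: 1, 1, 1, 1, 1, 2
  R[3]: 1, 1, 1, 2, 2, 3
  R[4]: 1, 1, 1, 2, 3, 4
  R[5]: 1, 1, 2, 3, 4, 5
  R[6]: 1, 2, 3, 4, 5, 6

reading off 1-entries of Δ²R: w = (1, 6, 4, 5, 3, 2).

|D(w)|=9, |Ess(w)|=3:

[(2, 5, 1), (4, 3, 1), (5, 2, 1)]


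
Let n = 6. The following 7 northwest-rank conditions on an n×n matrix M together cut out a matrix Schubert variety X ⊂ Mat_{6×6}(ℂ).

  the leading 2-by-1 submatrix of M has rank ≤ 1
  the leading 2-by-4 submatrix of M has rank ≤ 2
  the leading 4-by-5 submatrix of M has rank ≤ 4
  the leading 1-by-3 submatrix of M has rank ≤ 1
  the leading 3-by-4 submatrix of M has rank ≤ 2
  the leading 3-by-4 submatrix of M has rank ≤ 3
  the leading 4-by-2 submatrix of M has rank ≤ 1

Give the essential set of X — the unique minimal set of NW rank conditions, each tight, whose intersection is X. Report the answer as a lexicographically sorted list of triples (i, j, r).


The tightest implied rank at each (i,j), from the 7 conditions:

  i=1: 1 | 1 | 1 | 1 | 1 | 1
  i=2: 1 | 1 | 2 | 2 | 2 | 2
  i=3: 1 | 1 | 2 | 2 | 3 | 3
  i=4: 1 | 1 | 2 | 3 | 4 | 4
  i=5: 1 | 2 | 3 | 4 | 5 | 5
  i=6: 1 | 2 | 3 | 4 | 5 | 6

hence w(1..6) = (1, 3, 5, 4, 2, 6).

D(w) has 4 cells with 2 SE-corners; essential set:

[(3, 4, 2), (4, 2, 1)]
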